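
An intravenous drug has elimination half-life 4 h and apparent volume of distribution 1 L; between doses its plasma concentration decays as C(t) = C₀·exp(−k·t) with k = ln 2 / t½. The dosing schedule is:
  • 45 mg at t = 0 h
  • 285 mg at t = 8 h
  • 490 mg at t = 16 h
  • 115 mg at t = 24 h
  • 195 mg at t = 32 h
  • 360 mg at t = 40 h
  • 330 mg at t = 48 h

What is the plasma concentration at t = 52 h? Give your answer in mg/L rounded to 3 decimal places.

218.094 mg/L

k = ln 2 / 4 = 0.17329 per h
Dose 1 (45 mg at t=0 h): 45·exp(−0.17329·52) = 0.005 mg/L
Dose 2 (285 mg at t=8 h): 285·exp(−0.17329·44) = 0.139 mg/L
Dose 3 (490 mg at t=16 h): 490·exp(−0.17329·36) = 0.957 mg/L
Dose 4 (115 mg at t=24 h): 115·exp(−0.17329·28) = 0.898 mg/L
Dose 5 (195 mg at t=32 h): 195·exp(−0.17329·20) = 6.094 mg/L
Dose 6 (360 mg at t=40 h): 360·exp(−0.17329·12) = 45.000 mg/L
Dose 7 (330 mg at t=48 h): 330·exp(−0.17329·4) = 165.000 mg/L
C(52) = 0.005 + 0.139 + 0.957 + 0.898 + 6.094 + 45.000 + 165.000 = 218.094 mg/L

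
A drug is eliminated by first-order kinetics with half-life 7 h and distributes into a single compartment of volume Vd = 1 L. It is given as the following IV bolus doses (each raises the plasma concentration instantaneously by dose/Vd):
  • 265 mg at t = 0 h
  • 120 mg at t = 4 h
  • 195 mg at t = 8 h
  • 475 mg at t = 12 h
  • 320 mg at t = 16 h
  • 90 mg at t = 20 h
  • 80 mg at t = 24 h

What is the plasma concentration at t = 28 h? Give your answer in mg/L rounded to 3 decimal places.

344.149 mg/L

k = ln 2 / 7 = 0.09902 per h
Dose 1 (265 mg at t=0 h): 265·exp(−0.09902·28) = 16.562 mg/L
Dose 2 (120 mg at t=4 h): 120·exp(−0.09902·24) = 11.145 mg/L
Dose 3 (195 mg at t=8 h): 195·exp(−0.09902·20) = 26.912 mg/L
Dose 4 (475 mg at t=12 h): 475·exp(−0.09902·16) = 97.415 mg/L
Dose 5 (320 mg at t=16 h): 320·exp(−0.09902·12) = 97.521 mg/L
Dose 6 (90 mg at t=20 h): 90·exp(−0.09902·8) = 40.758 mg/L
Dose 7 (80 mg at t=24 h): 80·exp(−0.09902·4) = 53.836 mg/L
C(28) = 16.562 + 11.145 + 26.912 + 97.415 + 97.521 + 40.758 + 53.836 = 344.149 mg/L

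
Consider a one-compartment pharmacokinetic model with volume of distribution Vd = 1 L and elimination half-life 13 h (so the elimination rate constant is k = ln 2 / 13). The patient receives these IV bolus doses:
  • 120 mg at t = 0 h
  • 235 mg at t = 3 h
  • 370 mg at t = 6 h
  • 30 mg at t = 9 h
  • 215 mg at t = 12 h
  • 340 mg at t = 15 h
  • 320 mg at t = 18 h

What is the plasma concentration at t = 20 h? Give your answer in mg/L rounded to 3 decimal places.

k = ln 2 / 13 = 0.05332 per h
Dose 1 (120 mg at t=0 h): 120·exp(−0.05332·20) = 41.310 mg/L
Dose 2 (235 mg at t=3 h): 235·exp(−0.05332·17) = 94.932 mg/L
Dose 3 (370 mg at t=6 h): 370·exp(−0.05332·14) = 175.394 mg/L
Dose 4 (30 mg at t=9 h): 30·exp(−0.05332·11) = 16.688 mg/L
Dose 5 (215 mg at t=12 h): 215·exp(−0.05332·8) = 140.343 mg/L
Dose 6 (340 mg at t=15 h): 340·exp(−0.05332·5) = 260.434 mg/L
Dose 7 (320 mg at t=18 h): 320·exp(−0.05332·2) = 287.632 mg/L
C(20) = 41.310 + 94.932 + 175.394 + 16.688 + 140.343 + 260.434 + 287.632 = 1016.734 mg/L

1016.734 mg/L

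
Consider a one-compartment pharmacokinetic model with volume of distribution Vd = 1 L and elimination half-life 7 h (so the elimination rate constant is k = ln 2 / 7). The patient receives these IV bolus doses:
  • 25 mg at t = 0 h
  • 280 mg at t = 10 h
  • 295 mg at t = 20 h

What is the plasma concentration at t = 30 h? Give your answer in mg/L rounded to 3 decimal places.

k = ln 2 / 7 = 0.09902 per h
Dose 1 (25 mg at t=0 h): 25·exp(−0.09902·30) = 1.282 mg/L
Dose 2 (280 mg at t=10 h): 280·exp(−0.09902·20) = 38.643 mg/L
Dose 3 (295 mg at t=20 h): 295·exp(−0.09902·10) = 109.592 mg/L
C(30) = 1.282 + 38.643 + 109.592 = 149.517 mg/L

149.517 mg/L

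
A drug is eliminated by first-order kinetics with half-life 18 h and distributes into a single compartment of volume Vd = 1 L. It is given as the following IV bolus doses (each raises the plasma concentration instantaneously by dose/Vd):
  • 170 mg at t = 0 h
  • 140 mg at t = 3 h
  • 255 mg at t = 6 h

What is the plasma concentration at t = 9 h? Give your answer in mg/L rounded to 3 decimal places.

458.505 mg/L

k = ln 2 / 18 = 0.03851 per h
Dose 1 (170 mg at t=0 h): 170·exp(−0.03851·9) = 120.208 mg/L
Dose 2 (140 mg at t=3 h): 140·exp(−0.03851·6) = 111.118 mg/L
Dose 3 (255 mg at t=6 h): 255·exp(−0.03851·3) = 227.179 mg/L
C(9) = 120.208 + 111.118 + 227.179 = 458.505 mg/L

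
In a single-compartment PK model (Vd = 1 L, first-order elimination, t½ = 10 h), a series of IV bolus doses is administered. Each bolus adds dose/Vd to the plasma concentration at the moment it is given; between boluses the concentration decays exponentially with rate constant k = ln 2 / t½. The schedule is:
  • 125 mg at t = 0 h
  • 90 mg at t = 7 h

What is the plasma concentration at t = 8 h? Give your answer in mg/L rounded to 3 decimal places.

155.767 mg/L

k = ln 2 / 10 = 0.06931 per h
Dose 1 (125 mg at t=0 h): 125·exp(−0.06931·8) = 71.794 mg/L
Dose 2 (90 mg at t=7 h): 90·exp(−0.06931·1) = 83.973 mg/L
C(8) = 71.794 + 83.973 = 155.767 mg/L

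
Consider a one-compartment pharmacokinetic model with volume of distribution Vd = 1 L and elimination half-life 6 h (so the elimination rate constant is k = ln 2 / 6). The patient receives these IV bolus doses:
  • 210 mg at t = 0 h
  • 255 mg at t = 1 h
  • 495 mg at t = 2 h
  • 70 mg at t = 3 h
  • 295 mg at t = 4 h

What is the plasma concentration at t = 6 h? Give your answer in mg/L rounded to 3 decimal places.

843.584 mg/L

k = ln 2 / 6 = 0.11552 per h
Dose 1 (210 mg at t=0 h): 210·exp(−0.11552·6) = 105.000 mg/L
Dose 2 (255 mg at t=1 h): 255·exp(−0.11552·5) = 143.114 mg/L
Dose 3 (495 mg at t=2 h): 495·exp(−0.11552·4) = 311.830 mg/L
Dose 4 (70 mg at t=3 h): 70·exp(−0.11552·3) = 49.497 mg/L
Dose 5 (295 mg at t=4 h): 295·exp(−0.11552·2) = 234.142 mg/L
C(6) = 105.000 + 143.114 + 311.830 + 49.497 + 234.142 = 843.584 mg/L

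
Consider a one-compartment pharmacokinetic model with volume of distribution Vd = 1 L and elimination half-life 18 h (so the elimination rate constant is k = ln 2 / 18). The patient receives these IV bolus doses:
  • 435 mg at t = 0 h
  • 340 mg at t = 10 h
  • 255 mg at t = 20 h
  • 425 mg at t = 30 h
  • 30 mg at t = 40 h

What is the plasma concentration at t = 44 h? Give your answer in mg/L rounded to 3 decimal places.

546.523 mg/L

k = ln 2 / 18 = 0.03851 per h
Dose 1 (435 mg at t=0 h): 435·exp(−0.03851·44) = 79.917 mg/L
Dose 2 (340 mg at t=10 h): 340·exp(−0.03851·34) = 91.805 mg/L
Dose 3 (255 mg at t=20 h): 255·exp(−0.03851·24) = 101.197 mg/L
Dose 4 (425 mg at t=30 h): 425·exp(−0.03851·14) = 247.887 mg/L
Dose 5 (30 mg at t=40 h): 30·exp(−0.03851·4) = 25.717 mg/L
C(44) = 79.917 + 91.805 + 101.197 + 247.887 + 25.717 = 546.523 mg/L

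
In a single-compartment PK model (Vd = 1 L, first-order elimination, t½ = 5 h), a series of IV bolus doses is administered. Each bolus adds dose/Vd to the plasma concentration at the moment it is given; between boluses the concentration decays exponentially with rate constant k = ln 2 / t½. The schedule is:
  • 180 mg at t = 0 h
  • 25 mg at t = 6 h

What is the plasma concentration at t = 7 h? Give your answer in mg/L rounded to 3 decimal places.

89.971 mg/L

k = ln 2 / 5 = 0.13863 per h
Dose 1 (180 mg at t=0 h): 180·exp(−0.13863·7) = 68.207 mg/L
Dose 2 (25 mg at t=6 h): 25·exp(−0.13863·1) = 21.764 mg/L
C(7) = 68.207 + 21.764 = 89.971 mg/L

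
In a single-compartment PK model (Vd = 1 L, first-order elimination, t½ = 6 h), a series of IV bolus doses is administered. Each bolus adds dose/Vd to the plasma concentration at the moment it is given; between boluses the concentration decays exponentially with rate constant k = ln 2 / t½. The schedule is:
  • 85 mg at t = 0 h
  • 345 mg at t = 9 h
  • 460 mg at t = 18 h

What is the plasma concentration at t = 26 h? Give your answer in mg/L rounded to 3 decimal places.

k = ln 2 / 6 = 0.11552 per h
Dose 1 (85 mg at t=0 h): 85·exp(−0.11552·26) = 4.217 mg/L
Dose 2 (345 mg at t=9 h): 345·exp(−0.11552·17) = 48.406 mg/L
Dose 3 (460 mg at t=18 h): 460·exp(−0.11552·8) = 182.551 mg/L
C(26) = 4.217 + 48.406 + 182.551 = 235.174 mg/L

235.174 mg/L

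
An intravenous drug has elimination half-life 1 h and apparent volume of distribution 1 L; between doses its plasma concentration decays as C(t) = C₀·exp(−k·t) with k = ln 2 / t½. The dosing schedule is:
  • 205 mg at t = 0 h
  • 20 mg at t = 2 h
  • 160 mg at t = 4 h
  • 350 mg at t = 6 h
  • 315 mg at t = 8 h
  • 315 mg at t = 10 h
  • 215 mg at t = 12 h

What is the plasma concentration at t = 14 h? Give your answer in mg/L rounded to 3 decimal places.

79.900 mg/L

k = ln 2 / 1 = 0.69315 per h
Dose 1 (205 mg at t=0 h): 205·exp(−0.69315·14) = 0.013 mg/L
Dose 2 (20 mg at t=2 h): 20·exp(−0.69315·12) = 0.005 mg/L
Dose 3 (160 mg at t=4 h): 160·exp(−0.69315·10) = 0.156 mg/L
Dose 4 (350 mg at t=6 h): 350·exp(−0.69315·8) = 1.367 mg/L
Dose 5 (315 mg at t=8 h): 315·exp(−0.69315·6) = 4.922 mg/L
Dose 6 (315 mg at t=10 h): 315·exp(−0.69315·4) = 19.688 mg/L
Dose 7 (215 mg at t=12 h): 215·exp(−0.69315·2) = 53.750 mg/L
C(14) = 0.013 + 0.005 + 0.156 + 1.367 + 4.922 + 19.688 + 53.750 = 79.900 mg/L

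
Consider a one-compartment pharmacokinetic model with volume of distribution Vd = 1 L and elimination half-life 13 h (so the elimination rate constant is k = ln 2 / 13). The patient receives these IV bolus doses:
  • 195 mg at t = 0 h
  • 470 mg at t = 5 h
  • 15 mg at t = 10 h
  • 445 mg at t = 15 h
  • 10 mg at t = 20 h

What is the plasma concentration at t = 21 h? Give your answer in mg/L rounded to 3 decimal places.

k = ln 2 / 13 = 0.05332 per h
Dose 1 (195 mg at t=0 h): 195·exp(−0.05332·21) = 63.644 mg/L
Dose 2 (470 mg at t=5 h): 470·exp(−0.05332·16) = 200.262 mg/L
Dose 3 (15 mg at t=10 h): 15·exp(−0.05332·11) = 8.344 mg/L
Dose 4 (445 mg at t=15 h): 445·exp(−0.05332·6) = 323.164 mg/L
Dose 5 (10 mg at t=20 h): 10·exp(−0.05332·1) = 9.481 mg/L
C(21) = 63.644 + 200.262 + 8.344 + 323.164 + 9.481 = 604.895 mg/L

604.895 mg/L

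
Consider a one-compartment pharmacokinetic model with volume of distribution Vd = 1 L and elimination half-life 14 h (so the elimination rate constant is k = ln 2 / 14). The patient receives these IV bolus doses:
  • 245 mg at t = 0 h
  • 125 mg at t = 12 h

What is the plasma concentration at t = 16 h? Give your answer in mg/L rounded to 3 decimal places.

213.493 mg/L

k = ln 2 / 14 = 0.04951 per h
Dose 1 (245 mg at t=0 h): 245·exp(−0.04951·16) = 110.951 mg/L
Dose 2 (125 mg at t=12 h): 125·exp(−0.04951·4) = 102.542 mg/L
C(16) = 110.951 + 102.542 = 213.493 mg/L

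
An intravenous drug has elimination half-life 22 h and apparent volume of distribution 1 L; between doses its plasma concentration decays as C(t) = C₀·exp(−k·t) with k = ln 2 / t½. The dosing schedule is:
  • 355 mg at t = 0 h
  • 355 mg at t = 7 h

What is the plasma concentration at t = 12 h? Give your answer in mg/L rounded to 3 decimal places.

k = ln 2 / 22 = 0.03151 per h
Dose 1 (355 mg at t=0 h): 355·exp(−0.03151·12) = 243.237 mg/L
Dose 2 (355 mg at t=7 h): 355·exp(−0.03151·5) = 303.258 mg/L
C(12) = 243.237 + 303.258 = 546.495 mg/L

546.495 mg/L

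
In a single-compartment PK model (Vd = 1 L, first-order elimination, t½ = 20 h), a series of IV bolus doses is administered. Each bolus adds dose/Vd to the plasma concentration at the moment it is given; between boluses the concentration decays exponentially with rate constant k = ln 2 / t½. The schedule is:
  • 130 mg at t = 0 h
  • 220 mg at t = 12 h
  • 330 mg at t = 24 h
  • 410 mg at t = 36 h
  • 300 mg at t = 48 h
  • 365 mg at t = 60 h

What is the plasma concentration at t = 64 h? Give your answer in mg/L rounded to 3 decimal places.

778.350 mg/L

k = ln 2 / 20 = 0.03466 per h
Dose 1 (130 mg at t=0 h): 130·exp(−0.03466·64) = 14.146 mg/L
Dose 2 (220 mg at t=12 h): 220·exp(−0.03466·52) = 36.286 mg/L
Dose 3 (330 mg at t=24 h): 330·exp(−0.03466·40) = 82.500 mg/L
Dose 4 (410 mg at t=36 h): 410·exp(−0.03466·28) = 155.361 mg/L
Dose 5 (300 mg at t=48 h): 300·exp(−0.03466·16) = 172.305 mg/L
Dose 6 (365 mg at t=60 h): 365·exp(−0.03466·4) = 317.751 mg/L
C(64) = 14.146 + 36.286 + 82.500 + 155.361 + 172.305 + 317.751 = 778.350 mg/L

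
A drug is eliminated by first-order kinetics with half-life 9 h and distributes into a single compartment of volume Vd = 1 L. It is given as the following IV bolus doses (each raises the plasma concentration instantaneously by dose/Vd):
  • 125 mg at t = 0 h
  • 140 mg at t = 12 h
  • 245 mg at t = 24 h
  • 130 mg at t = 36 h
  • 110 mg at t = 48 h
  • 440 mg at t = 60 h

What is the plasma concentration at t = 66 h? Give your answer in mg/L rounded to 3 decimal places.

330.189 mg/L

k = ln 2 / 9 = 0.07702 per h
Dose 1 (125 mg at t=0 h): 125·exp(−0.07702·66) = 0.775 mg/L
Dose 2 (140 mg at t=12 h): 140·exp(−0.07702·54) = 2.188 mg/L
Dose 3 (245 mg at t=24 h): 245·exp(−0.07702·42) = 9.646 mg/L
Dose 4 (130 mg at t=36 h): 130·exp(−0.07702·30) = 12.898 mg/L
Dose 5 (110 mg at t=48 h): 110·exp(−0.07702·18) = 27.500 mg/L
Dose 6 (440 mg at t=60 h): 440·exp(−0.07702·6) = 277.183 mg/L
C(66) = 0.775 + 2.188 + 9.646 + 12.898 + 27.500 + 277.183 = 330.189 mg/L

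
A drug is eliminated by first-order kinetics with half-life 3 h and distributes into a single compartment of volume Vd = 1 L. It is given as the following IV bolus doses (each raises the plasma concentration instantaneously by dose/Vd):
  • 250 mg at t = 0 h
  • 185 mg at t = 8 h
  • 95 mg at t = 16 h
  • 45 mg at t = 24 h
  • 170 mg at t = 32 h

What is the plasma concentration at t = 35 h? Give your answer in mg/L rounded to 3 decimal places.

k = ln 2 / 3 = 0.23105 per h
Dose 1 (250 mg at t=0 h): 250·exp(−0.23105·35) = 0.077 mg/L
Dose 2 (185 mg at t=8 h): 185·exp(−0.23105·27) = 0.361 mg/L
Dose 3 (95 mg at t=16 h): 95·exp(−0.23105·19) = 1.178 mg/L
Dose 4 (45 mg at t=24 h): 45·exp(−0.23105·11) = 3.544 mg/L
Dose 5 (170 mg at t=32 h): 170·exp(−0.23105·3) = 85.000 mg/L
C(35) = 0.077 + 0.361 + 1.178 + 3.544 + 85.000 = 90.160 mg/L

90.160 mg/L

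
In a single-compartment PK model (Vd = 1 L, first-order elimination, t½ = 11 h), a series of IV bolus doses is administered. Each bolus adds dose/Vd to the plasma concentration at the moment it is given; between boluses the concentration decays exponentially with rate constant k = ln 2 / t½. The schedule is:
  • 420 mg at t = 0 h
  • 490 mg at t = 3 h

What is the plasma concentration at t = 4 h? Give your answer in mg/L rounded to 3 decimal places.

k = ln 2 / 11 = 0.06301 per h
Dose 1 (420 mg at t=0 h): 420·exp(−0.06301·4) = 326.425 mg/L
Dose 2 (490 mg at t=3 h): 490·exp(−0.06301·1) = 460.076 mg/L
C(4) = 326.425 + 460.076 = 786.501 mg/L

786.501 mg/L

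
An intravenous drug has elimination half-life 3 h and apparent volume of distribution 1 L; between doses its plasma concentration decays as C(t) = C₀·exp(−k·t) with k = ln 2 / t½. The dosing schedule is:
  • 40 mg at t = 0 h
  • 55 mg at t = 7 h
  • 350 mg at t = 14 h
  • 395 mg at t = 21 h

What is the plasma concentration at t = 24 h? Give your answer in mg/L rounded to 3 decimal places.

233.463 mg/L

k = ln 2 / 3 = 0.23105 per h
Dose 1 (40 mg at t=0 h): 40·exp(−0.23105·24) = 0.156 mg/L
Dose 2 (55 mg at t=7 h): 55·exp(−0.23105·17) = 1.083 mg/L
Dose 3 (350 mg at t=14 h): 350·exp(−0.23105·10) = 34.724 mg/L
Dose 4 (395 mg at t=21 h): 395·exp(−0.23105·3) = 197.500 mg/L
C(24) = 0.156 + 1.083 + 34.724 + 197.500 = 233.463 mg/L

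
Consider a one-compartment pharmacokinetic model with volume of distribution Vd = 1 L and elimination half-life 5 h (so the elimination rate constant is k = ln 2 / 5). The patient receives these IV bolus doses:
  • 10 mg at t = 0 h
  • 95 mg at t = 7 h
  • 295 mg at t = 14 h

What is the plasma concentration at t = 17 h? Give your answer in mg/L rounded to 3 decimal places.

219.325 mg/L

k = ln 2 / 5 = 0.13863 per h
Dose 1 (10 mg at t=0 h): 10·exp(−0.13863·17) = 0.947 mg/L
Dose 2 (95 mg at t=7 h): 95·exp(−0.13863·10) = 23.750 mg/L
Dose 3 (295 mg at t=14 h): 295·exp(−0.13863·3) = 194.627 mg/L
C(17) = 0.947 + 23.750 + 194.627 = 219.325 mg/L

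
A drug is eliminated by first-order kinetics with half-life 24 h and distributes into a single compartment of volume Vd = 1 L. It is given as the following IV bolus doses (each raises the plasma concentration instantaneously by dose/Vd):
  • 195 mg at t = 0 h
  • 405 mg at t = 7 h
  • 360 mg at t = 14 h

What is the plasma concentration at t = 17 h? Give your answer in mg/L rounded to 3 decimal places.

752.874 mg/L

k = ln 2 / 24 = 0.02888 per h
Dose 1 (195 mg at t=0 h): 195·exp(−0.02888·17) = 119.345 mg/L
Dose 2 (405 mg at t=7 h): 405·exp(−0.02888·10) = 303.407 mg/L
Dose 3 (360 mg at t=14 h): 360·exp(−0.02888·3) = 330.121 mg/L
C(17) = 119.345 + 303.407 + 330.121 = 752.874 mg/L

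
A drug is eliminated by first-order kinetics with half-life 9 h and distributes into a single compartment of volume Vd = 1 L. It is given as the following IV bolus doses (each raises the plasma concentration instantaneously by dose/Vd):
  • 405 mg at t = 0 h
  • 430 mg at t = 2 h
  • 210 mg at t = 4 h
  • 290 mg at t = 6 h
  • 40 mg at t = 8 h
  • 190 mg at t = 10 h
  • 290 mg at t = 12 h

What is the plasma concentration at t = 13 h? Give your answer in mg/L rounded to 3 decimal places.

k = ln 2 / 9 = 0.07702 per h
Dose 1 (405 mg at t=0 h): 405·exp(−0.07702·13) = 148.811 mg/L
Dose 2 (430 mg at t=2 h): 430·exp(−0.07702·11) = 184.307 mg/L
Dose 3 (210 mg at t=4 h): 210·exp(−0.07702·9) = 105.000 mg/L
Dose 4 (290 mg at t=6 h): 290·exp(−0.07702·7) = 169.147 mg/L
Dose 5 (40 mg at t=8 h): 40·exp(−0.07702·5) = 27.216 mg/L
Dose 6 (190 mg at t=10 h): 190·exp(−0.07702·3) = 150.803 mg/L
Dose 7 (290 mg at t=12 h): 290·exp(−0.07702·1) = 268.504 mg/L
C(13) = 148.811 + 184.307 + 105.000 + 169.147 + 27.216 + 150.803 + 268.504 = 1053.787 mg/L

1053.787 mg/L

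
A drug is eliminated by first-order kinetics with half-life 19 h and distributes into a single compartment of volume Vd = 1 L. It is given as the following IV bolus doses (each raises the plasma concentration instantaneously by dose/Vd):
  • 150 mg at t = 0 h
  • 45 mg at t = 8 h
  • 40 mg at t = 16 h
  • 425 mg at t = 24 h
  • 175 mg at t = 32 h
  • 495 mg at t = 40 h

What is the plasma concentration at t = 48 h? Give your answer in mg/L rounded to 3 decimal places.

k = ln 2 / 19 = 0.03648 per h
Dose 1 (150 mg at t=0 h): 150·exp(−0.03648·48) = 26.037 mg/L
Dose 2 (45 mg at t=8 h): 45·exp(−0.03648·40) = 10.458 mg/L
Dose 3 (40 mg at t=16 h): 40·exp(−0.03648·32) = 12.447 mg/L
Dose 4 (425 mg at t=24 h): 425·exp(−0.03648·24) = 177.068 mg/L
Dose 5 (175 mg at t=32 h): 175·exp(−0.03648·16) = 97.620 mg/L
Dose 6 (495 mg at t=40 h): 495·exp(−0.03648·8) = 369.705 mg/L
C(48) = 26.037 + 10.458 + 12.447 + 177.068 + 97.620 + 369.705 = 693.336 mg/L

693.336 mg/L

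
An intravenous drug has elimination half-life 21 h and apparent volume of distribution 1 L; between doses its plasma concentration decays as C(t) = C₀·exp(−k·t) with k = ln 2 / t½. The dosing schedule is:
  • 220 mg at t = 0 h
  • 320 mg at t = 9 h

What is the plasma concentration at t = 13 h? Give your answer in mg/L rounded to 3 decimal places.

k = ln 2 / 21 = 0.03301 per h
Dose 1 (220 mg at t=0 h): 220·exp(−0.03301·13) = 143.242 mg/L
Dose 2 (320 mg at t=9 h): 320·exp(−0.03301·4) = 280.421 mg/L
C(13) = 143.242 + 280.421 = 423.663 mg/L

423.663 mg/L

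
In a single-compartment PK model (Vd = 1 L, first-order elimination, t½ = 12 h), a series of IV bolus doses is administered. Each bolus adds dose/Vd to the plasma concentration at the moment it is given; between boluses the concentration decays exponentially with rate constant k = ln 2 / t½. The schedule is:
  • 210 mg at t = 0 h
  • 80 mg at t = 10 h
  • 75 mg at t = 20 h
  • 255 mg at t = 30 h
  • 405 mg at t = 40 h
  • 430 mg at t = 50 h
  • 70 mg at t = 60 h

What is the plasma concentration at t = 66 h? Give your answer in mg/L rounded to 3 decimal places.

k = ln 2 / 12 = 0.05776 per h
Dose 1 (210 mg at t=0 h): 210·exp(−0.05776·66) = 4.640 mg/L
Dose 2 (80 mg at t=10 h): 80·exp(−0.05776·56) = 3.150 mg/L
Dose 3 (75 mg at t=20 h): 75·exp(−0.05776·46) = 5.262 mg/L
Dose 4 (255 mg at t=30 h): 255·exp(−0.05776·36) = 31.875 mg/L
Dose 5 (405 mg at t=40 h): 405·exp(−0.05776·26) = 90.203 mg/L
Dose 6 (430 mg at t=50 h): 430·exp(−0.05776·16) = 170.646 mg/L
Dose 7 (70 mg at t=60 h): 70·exp(−0.05776·6) = 49.497 mg/L
C(66) = 4.640 + 3.150 + 5.262 + 31.875 + 90.203 + 170.646 + 49.497 = 355.273 mg/L

355.273 mg/L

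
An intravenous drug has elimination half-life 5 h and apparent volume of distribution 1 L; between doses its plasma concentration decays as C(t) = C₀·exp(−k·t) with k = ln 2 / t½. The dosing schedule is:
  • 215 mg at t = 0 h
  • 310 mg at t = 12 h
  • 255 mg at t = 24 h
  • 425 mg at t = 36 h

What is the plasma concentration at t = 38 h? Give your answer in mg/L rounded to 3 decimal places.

k = ln 2 / 5 = 0.13863 per h
Dose 1 (215 mg at t=0 h): 215·exp(−0.13863·38) = 1.108 mg/L
Dose 2 (310 mg at t=12 h): 310·exp(−0.13863·26) = 8.433 mg/L
Dose 3 (255 mg at t=24 h): 255·exp(−0.13863·14) = 36.615 mg/L
Dose 4 (425 mg at t=36 h): 425·exp(−0.13863·2) = 322.090 mg/L
C(38) = 1.108 + 8.433 + 36.615 + 322.090 = 368.246 mg/L

368.246 mg/L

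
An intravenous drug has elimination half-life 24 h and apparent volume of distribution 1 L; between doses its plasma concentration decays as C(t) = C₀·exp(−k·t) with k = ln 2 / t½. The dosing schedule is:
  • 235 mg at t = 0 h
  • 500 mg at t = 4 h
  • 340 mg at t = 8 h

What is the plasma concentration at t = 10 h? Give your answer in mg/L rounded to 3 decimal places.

917.417 mg/L

k = ln 2 / 24 = 0.02888 per h
Dose 1 (235 mg at t=0 h): 235·exp(−0.02888·10) = 176.051 mg/L
Dose 2 (500 mg at t=4 h): 500·exp(−0.02888·6) = 420.448 mg/L
Dose 3 (340 mg at t=8 h): 340·exp(−0.02888·2) = 320.917 mg/L
C(10) = 176.051 + 420.448 + 320.917 = 917.417 mg/L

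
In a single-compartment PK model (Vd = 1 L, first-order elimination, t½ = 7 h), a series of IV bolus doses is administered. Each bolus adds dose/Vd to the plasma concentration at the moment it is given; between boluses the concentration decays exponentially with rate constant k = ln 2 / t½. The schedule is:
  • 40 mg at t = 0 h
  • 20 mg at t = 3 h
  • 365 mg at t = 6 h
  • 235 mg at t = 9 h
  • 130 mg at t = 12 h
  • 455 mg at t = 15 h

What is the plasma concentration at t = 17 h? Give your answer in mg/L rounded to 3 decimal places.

k = ln 2 / 7 = 0.09902 per h
Dose 1 (40 mg at t=0 h): 40·exp(−0.09902·17) = 7.430 mg/L
Dose 2 (20 mg at t=3 h): 20·exp(−0.09902·14) = 5.000 mg/L
Dose 3 (365 mg at t=6 h): 365·exp(−0.09902·11) = 122.813 mg/L
Dose 4 (235 mg at t=9 h): 235·exp(−0.09902·8) = 106.423 mg/L
Dose 5 (130 mg at t=12 h): 130·exp(−0.09902·5) = 79.236 mg/L
Dose 6 (455 mg at t=15 h): 455·exp(−0.09902·2) = 373.253 mg/L
C(17) = 7.430 + 5.000 + 122.813 + 106.423 + 79.236 + 373.253 = 694.154 mg/L

694.154 mg/L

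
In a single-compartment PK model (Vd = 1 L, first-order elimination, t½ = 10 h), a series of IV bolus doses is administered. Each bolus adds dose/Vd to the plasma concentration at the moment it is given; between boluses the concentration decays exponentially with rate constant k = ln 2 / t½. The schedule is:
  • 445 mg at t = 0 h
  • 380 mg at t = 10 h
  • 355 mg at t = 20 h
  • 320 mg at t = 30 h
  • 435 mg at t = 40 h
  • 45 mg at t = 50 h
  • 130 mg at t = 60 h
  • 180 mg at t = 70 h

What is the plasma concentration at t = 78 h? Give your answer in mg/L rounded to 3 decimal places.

201.673 mg/L

k = ln 2 / 10 = 0.06931 per h
Dose 1 (445 mg at t=0 h): 445·exp(−0.06931·78) = 1.997 mg/L
Dose 2 (380 mg at t=10 h): 380·exp(−0.06931·68) = 3.410 mg/L
Dose 3 (355 mg at t=20 h): 355·exp(−0.06931·58) = 6.372 mg/L
Dose 4 (320 mg at t=30 h): 320·exp(−0.06931·48) = 11.487 mg/L
Dose 5 (435 mg at t=40 h): 435·exp(−0.06931·38) = 31.230 mg/L
Dose 6 (45 mg at t=50 h): 45·exp(−0.06931·28) = 6.461 mg/L
Dose 7 (130 mg at t=60 h): 130·exp(−0.06931·18) = 37.333 mg/L
Dose 8 (180 mg at t=70 h): 180·exp(−0.06931·8) = 103.383 mg/L
C(78) = 1.997 + 3.410 + 6.372 + 11.487 + 31.230 + 6.461 + 37.333 + 103.383 = 201.673 mg/L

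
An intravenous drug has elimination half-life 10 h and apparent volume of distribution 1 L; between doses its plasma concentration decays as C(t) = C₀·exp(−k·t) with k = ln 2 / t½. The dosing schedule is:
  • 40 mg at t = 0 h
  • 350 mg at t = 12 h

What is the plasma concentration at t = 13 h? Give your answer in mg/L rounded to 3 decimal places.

342.807 mg/L

k = ln 2 / 10 = 0.06931 per h
Dose 1 (40 mg at t=0 h): 40·exp(−0.06931·13) = 16.245 mg/L
Dose 2 (350 mg at t=12 h): 350·exp(−0.06931·1) = 326.562 mg/L
C(13) = 16.245 + 326.562 = 342.807 mg/L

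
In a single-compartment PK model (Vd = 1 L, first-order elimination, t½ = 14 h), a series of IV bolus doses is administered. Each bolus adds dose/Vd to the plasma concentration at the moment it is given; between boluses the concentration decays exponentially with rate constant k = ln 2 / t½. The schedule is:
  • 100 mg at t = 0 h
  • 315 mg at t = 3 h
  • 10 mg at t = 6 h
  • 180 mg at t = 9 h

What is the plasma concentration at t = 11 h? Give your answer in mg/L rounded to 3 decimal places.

440.823 mg/L

k = ln 2 / 14 = 0.04951 per h
Dose 1 (100 mg at t=0 h): 100·exp(−0.04951·11) = 58.006 mg/L
Dose 2 (315 mg at t=3 h): 315·exp(−0.04951·8) = 211.979 mg/L
Dose 3 (10 mg at t=6 h): 10·exp(−0.04951·5) = 7.807 mg/L
Dose 4 (180 mg at t=9 h): 180·exp(−0.04951·2) = 163.030 mg/L
C(11) = 58.006 + 211.979 + 7.807 + 163.030 = 440.823 mg/L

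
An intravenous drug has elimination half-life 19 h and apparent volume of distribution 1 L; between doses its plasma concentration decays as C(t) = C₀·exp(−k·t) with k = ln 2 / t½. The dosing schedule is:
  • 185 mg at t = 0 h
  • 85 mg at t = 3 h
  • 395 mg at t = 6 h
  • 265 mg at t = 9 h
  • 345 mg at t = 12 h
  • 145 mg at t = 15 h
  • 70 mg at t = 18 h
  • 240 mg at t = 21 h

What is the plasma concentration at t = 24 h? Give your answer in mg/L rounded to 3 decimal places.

k = ln 2 / 19 = 0.03648 per h
Dose 1 (185 mg at t=0 h): 185·exp(−0.03648·24) = 77.077 mg/L
Dose 2 (85 mg at t=3 h): 85·exp(−0.03648·21) = 39.510 mg/L
Dose 3 (395 mg at t=6 h): 395·exp(−0.03648·18) = 204.838 mg/L
Dose 4 (265 mg at t=9 h): 265·exp(−0.03648·15) = 153.317 mg/L
Dose 5 (345 mg at t=12 h): 345·exp(−0.03648·12) = 222.687 mg/L
Dose 6 (145 mg at t=15 h): 145·exp(−0.03648·9) = 104.418 mg/L
Dose 7 (70 mg at t=18 h): 70·exp(−0.03648·6) = 56.239 mg/L
Dose 8 (240 mg at t=21 h): 240·exp(−0.03648·3) = 215.120 mg/L
C(24) = 77.077 + 39.510 + 204.838 + 153.317 + 222.687 + 104.418 + 56.239 + 215.120 = 1073.205 mg/L

1073.205 mg/L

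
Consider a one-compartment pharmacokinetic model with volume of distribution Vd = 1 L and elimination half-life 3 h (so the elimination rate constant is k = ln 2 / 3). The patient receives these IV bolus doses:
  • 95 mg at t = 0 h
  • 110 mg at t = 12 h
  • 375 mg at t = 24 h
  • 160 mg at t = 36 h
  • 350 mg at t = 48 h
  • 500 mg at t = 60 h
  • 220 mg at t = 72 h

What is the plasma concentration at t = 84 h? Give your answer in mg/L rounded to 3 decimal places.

k = ln 2 / 3 = 0.23105 per h
Dose 1 (95 mg at t=0 h): 95·exp(−0.23105·84) = 0.000 mg/L
Dose 2 (110 mg at t=12 h): 110·exp(−0.23105·72) = 0.000 mg/L
Dose 3 (375 mg at t=24 h): 375·exp(−0.23105·60) = 0.000 mg/L
Dose 4 (160 mg at t=36 h): 160·exp(−0.23105·48) = 0.002 mg/L
Dose 5 (350 mg at t=48 h): 350·exp(−0.23105·36) = 0.085 mg/L
Dose 6 (500 mg at t=60 h): 500·exp(−0.23105·24) = 1.953 mg/L
Dose 7 (220 mg at t=72 h): 220·exp(−0.23105·12) = 13.750 mg/L
C(84) = 0.000 + 0.000 + 0.000 + 0.002 + 0.085 + 1.953 + 13.750 = 15.791 mg/L

15.791 mg/L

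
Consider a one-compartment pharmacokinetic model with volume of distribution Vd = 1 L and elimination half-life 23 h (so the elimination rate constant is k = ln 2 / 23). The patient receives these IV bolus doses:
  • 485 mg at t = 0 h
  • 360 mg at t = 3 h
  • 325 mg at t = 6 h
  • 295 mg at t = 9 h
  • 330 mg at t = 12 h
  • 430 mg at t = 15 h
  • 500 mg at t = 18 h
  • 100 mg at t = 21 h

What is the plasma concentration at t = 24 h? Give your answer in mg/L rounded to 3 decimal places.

1869.478 mg/L

k = ln 2 / 23 = 0.03014 per h
Dose 1 (485 mg at t=0 h): 485·exp(−0.03014·24) = 235.301 mg/L
Dose 2 (360 mg at t=3 h): 360·exp(−0.03014·21) = 191.183 mg/L
Dose 3 (325 mg at t=6 h): 325·exp(−0.03014·18) = 188.927 mg/L
Dose 4 (295 mg at t=9 h): 295·exp(−0.03014·15) = 187.715 mg/L
Dose 5 (330 mg at t=12 h): 330·exp(−0.03014·12) = 229.855 mg/L
Dose 6 (430 mg at t=15 h): 430·exp(−0.03014·9) = 327.849 mg/L
Dose 7 (500 mg at t=18 h): 500·exp(−0.03014·6) = 417.292 mg/L
Dose 8 (100 mg at t=21 h): 100·exp(−0.03014·3) = 91.356 mg/L
C(24) = 235.301 + 191.183 + 188.927 + 187.715 + 229.855 + 327.849 + 417.292 + 91.356 = 1869.478 mg/L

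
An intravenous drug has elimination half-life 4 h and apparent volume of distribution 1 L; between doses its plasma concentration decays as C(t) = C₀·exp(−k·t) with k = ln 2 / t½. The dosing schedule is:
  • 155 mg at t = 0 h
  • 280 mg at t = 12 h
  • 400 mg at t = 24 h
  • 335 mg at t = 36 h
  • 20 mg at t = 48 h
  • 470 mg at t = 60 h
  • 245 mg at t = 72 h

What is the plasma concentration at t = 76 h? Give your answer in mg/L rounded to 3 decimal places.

k = ln 2 / 4 = 0.17329 per h
Dose 1 (155 mg at t=0 h): 155·exp(−0.17329·76) = 0.000 mg/L
Dose 2 (280 mg at t=12 h): 280·exp(−0.17329·64) = 0.004 mg/L
Dose 3 (400 mg at t=24 h): 400·exp(−0.17329·52) = 0.049 mg/L
Dose 4 (335 mg at t=36 h): 335·exp(−0.17329·40) = 0.327 mg/L
Dose 5 (20 mg at t=48 h): 20·exp(−0.17329·28) = 0.156 mg/L
Dose 6 (470 mg at t=60 h): 470·exp(−0.17329·16) = 29.375 mg/L
Dose 7 (245 mg at t=72 h): 245·exp(−0.17329·4) = 122.500 mg/L
C(76) = 0.000 + 0.004 + 0.049 + 0.327 + 0.156 + 29.375 + 122.500 = 152.412 mg/L

152.412 mg/L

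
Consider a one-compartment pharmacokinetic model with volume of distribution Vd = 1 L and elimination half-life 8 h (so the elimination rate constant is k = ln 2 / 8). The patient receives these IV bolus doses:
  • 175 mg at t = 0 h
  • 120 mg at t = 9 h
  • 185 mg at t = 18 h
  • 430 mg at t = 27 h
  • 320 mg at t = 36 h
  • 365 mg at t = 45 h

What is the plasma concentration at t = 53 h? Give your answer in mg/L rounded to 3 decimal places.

314.399 mg/L

k = ln 2 / 8 = 0.08664 per h
Dose 1 (175 mg at t=0 h): 175·exp(−0.08664·53) = 1.773 mg/L
Dose 2 (120 mg at t=9 h): 120·exp(−0.08664·44) = 2.652 mg/L
Dose 3 (185 mg at t=18 h): 185·exp(−0.08664·35) = 8.916 mg/L
Dose 4 (430 mg at t=27 h): 430·exp(−0.08664·26) = 45.198 mg/L
Dose 5 (320 mg at t=36 h): 320·exp(−0.08664·17) = 73.360 mg/L
Dose 6 (365 mg at t=45 h): 365·exp(−0.08664·8) = 182.500 mg/L
C(53) = 1.773 + 2.652 + 8.916 + 45.198 + 73.360 + 182.500 = 314.399 mg/L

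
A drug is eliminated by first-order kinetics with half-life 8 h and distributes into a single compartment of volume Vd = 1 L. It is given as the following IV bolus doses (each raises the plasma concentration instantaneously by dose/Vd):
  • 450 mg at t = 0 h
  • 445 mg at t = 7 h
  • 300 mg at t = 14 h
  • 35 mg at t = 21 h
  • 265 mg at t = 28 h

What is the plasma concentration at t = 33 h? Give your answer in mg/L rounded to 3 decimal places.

314.604 mg/L

k = ln 2 / 8 = 0.08664 per h
Dose 1 (450 mg at t=0 h): 450·exp(−0.08664·33) = 25.791 mg/L
Dose 2 (445 mg at t=7 h): 445·exp(−0.08664·26) = 46.775 mg/L
Dose 3 (300 mg at t=14 h): 300·exp(−0.08664·19) = 57.833 mg/L
Dose 4 (35 mg at t=21 h): 35·exp(−0.08664·12) = 12.374 mg/L
Dose 5 (265 mg at t=28 h): 265·exp(−0.08664·5) = 171.831 mg/L
C(33) = 25.791 + 46.775 + 57.833 + 12.374 + 171.831 = 314.604 mg/L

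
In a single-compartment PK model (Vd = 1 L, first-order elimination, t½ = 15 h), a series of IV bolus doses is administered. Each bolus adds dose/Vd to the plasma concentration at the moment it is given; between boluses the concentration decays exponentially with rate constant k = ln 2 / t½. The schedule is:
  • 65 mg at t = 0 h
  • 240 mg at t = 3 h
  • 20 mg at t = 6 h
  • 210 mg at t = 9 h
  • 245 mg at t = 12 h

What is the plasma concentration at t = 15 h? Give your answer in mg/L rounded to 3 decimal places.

k = ln 2 / 15 = 0.04621 per h
Dose 1 (65 mg at t=0 h): 65·exp(−0.04621·15) = 32.500 mg/L
Dose 2 (240 mg at t=3 h): 240·exp(−0.04621·12) = 137.844 mg/L
Dose 3 (20 mg at t=6 h): 20·exp(−0.04621·9) = 13.195 mg/L
Dose 4 (210 mg at t=9 h): 210·exp(−0.04621·6) = 159.150 mg/L
Dose 5 (245 mg at t=12 h): 245·exp(−0.04621·3) = 213.285 mg/L
C(15) = 32.500 + 137.844 + 13.195 + 159.150 + 213.285 = 555.974 mg/L

555.974 mg/L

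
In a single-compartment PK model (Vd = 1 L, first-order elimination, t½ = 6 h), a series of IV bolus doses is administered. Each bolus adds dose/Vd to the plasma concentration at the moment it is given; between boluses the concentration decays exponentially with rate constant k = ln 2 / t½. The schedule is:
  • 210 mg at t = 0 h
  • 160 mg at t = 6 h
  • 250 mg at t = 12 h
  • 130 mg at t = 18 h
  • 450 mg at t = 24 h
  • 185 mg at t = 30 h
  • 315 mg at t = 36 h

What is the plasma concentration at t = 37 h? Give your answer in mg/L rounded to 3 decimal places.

499.042 mg/L

k = ln 2 / 6 = 0.11552 per h
Dose 1 (210 mg at t=0 h): 210·exp(−0.11552·37) = 2.923 mg/L
Dose 2 (160 mg at t=6 h): 160·exp(−0.11552·31) = 4.454 mg/L
Dose 3 (250 mg at t=12 h): 250·exp(−0.11552·25) = 13.920 mg/L
Dose 4 (130 mg at t=18 h): 130·exp(−0.11552·19) = 14.477 mg/L
Dose 5 (450 mg at t=24 h): 450·exp(−0.11552·13) = 100.226 mg/L
Dose 6 (185 mg at t=30 h): 185·exp(−0.11552·7) = 82.408 mg/L
Dose 7 (315 mg at t=36 h): 315·exp(−0.11552·1) = 280.633 mg/L
C(37) = 2.923 + 4.454 + 13.920 + 14.477 + 100.226 + 82.408 + 280.633 = 499.042 mg/L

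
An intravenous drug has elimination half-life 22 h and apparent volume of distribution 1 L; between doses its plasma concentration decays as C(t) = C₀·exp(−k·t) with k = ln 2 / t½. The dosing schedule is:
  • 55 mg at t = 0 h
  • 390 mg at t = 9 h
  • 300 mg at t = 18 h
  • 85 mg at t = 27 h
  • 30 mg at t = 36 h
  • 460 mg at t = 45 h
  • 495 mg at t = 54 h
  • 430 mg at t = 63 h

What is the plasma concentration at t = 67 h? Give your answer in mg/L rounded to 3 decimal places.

k = ln 2 / 22 = 0.03151 per h
Dose 1 (55 mg at t=0 h): 55·exp(−0.03151·67) = 6.662 mg/L
Dose 2 (390 mg at t=9 h): 390·exp(−0.03151·58) = 62.725 mg/L
Dose 3 (300 mg at t=18 h): 300·exp(−0.03151·49) = 64.069 mg/L
Dose 4 (85 mg at t=27 h): 85·exp(−0.03151·40) = 24.104 mg/L
Dose 5 (30 mg at t=36 h): 30·exp(−0.03151·31) = 11.296 mg/L
Dose 6 (460 mg at t=45 h): 460·exp(−0.03151·22) = 230.000 mg/L
Dose 7 (495 mg at t=54 h): 495·exp(−0.03151·13) = 328.643 mg/L
Dose 8 (430 mg at t=63 h): 430·exp(−0.03151·4) = 379.084 mg/L
C(67) = 6.662 + 62.725 + 64.069 + 24.104 + 11.296 + 230.000 + 328.643 + 379.084 = 1106.583 mg/L

1106.583 mg/L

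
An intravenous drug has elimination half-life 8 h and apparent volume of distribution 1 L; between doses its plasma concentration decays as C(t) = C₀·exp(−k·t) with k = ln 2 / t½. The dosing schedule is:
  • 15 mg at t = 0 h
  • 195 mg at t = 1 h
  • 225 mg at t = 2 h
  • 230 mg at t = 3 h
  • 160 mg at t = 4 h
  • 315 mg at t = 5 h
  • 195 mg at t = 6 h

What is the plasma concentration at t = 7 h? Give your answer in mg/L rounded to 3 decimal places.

999.731 mg/L

k = ln 2 / 8 = 0.08664 per h
Dose 1 (15 mg at t=0 h): 15·exp(−0.08664·7) = 8.179 mg/L
Dose 2 (195 mg at t=1 h): 195·exp(−0.08664·6) = 115.948 mg/L
Dose 3 (225 mg at t=2 h): 225·exp(−0.08664·5) = 145.894 mg/L
Dose 4 (230 mg at t=3 h): 230·exp(−0.08664·4) = 162.635 mg/L
Dose 5 (160 mg at t=4 h): 160·exp(−0.08664·3) = 123.377 mg/L
Dose 6 (315 mg at t=5 h): 315·exp(−0.08664·2) = 264.882 mg/L
Dose 7 (195 mg at t=6 h): 195·exp(−0.08664·1) = 178.816 mg/L
C(7) = 8.179 + 115.948 + 145.894 + 162.635 + 123.377 + 264.882 + 178.816 = 999.731 mg/L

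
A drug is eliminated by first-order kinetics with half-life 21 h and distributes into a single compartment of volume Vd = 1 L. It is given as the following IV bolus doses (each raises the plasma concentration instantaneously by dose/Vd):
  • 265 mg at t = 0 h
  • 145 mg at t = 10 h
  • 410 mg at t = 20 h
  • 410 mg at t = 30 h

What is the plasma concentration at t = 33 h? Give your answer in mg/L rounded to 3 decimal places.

k = ln 2 / 21 = 0.03301 per h
Dose 1 (265 mg at t=0 h): 265·exp(−0.03301·33) = 89.166 mg/L
Dose 2 (145 mg at t=10 h): 145·exp(−0.03301·23) = 67.869 mg/L
Dose 3 (410 mg at t=20 h): 410·exp(−0.03301·13) = 266.951 mg/L
Dose 4 (410 mg at t=30 h): 410·exp(−0.03301·3) = 371.347 mg/L
C(33) = 89.166 + 67.869 + 266.951 + 371.347 = 795.332 mg/L

795.332 mg/L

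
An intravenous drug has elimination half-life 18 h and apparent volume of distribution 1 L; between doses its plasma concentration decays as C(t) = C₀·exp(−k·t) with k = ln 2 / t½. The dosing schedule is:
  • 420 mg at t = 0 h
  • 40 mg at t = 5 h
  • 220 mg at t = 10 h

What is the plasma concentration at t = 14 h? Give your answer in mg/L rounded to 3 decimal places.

k = ln 2 / 18 = 0.03851 per h
Dose 1 (420 mg at t=0 h): 420·exp(−0.03851·14) = 244.971 mg/L
Dose 2 (40 mg at t=5 h): 40·exp(−0.03851·9) = 28.284 mg/L
Dose 3 (220 mg at t=10 h): 220·exp(−0.03851·4) = 188.594 mg/L
C(14) = 244.971 + 28.284 + 188.594 = 461.849 mg/L

461.849 mg/L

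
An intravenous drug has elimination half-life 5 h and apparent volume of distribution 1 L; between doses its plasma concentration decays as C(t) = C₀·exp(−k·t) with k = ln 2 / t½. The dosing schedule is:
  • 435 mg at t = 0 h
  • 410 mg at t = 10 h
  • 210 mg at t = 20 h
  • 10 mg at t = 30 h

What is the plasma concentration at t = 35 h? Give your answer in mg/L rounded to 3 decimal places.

47.461 mg/L

k = ln 2 / 5 = 0.13863 per h
Dose 1 (435 mg at t=0 h): 435·exp(−0.13863·35) = 3.398 mg/L
Dose 2 (410 mg at t=10 h): 410·exp(−0.13863·25) = 12.813 mg/L
Dose 3 (210 mg at t=20 h): 210·exp(−0.13863·15) = 26.250 mg/L
Dose 4 (10 mg at t=30 h): 10·exp(−0.13863·5) = 5.000 mg/L
C(35) = 3.398 + 12.813 + 26.250 + 5.000 = 47.461 mg/L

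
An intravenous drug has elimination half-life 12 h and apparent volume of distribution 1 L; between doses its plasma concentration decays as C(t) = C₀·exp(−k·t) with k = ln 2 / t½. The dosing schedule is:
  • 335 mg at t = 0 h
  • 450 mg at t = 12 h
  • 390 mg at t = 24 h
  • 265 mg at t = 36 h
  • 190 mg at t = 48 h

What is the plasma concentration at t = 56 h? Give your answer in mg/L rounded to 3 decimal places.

313.208 mg/L

k = ln 2 / 12 = 0.05776 per h
Dose 1 (335 mg at t=0 h): 335·exp(−0.05776·56) = 13.190 mg/L
Dose 2 (450 mg at t=12 h): 450·exp(−0.05776·44) = 35.435 mg/L
Dose 3 (390 mg at t=24 h): 390·exp(−0.05776·32) = 61.421 mg/L
Dose 4 (265 mg at t=36 h): 265·exp(−0.05776·20) = 83.470 mg/L
Dose 5 (190 mg at t=48 h): 190·exp(−0.05776·8) = 119.692 mg/L
C(56) = 13.190 + 35.435 + 61.421 + 83.470 + 119.692 = 313.208 mg/L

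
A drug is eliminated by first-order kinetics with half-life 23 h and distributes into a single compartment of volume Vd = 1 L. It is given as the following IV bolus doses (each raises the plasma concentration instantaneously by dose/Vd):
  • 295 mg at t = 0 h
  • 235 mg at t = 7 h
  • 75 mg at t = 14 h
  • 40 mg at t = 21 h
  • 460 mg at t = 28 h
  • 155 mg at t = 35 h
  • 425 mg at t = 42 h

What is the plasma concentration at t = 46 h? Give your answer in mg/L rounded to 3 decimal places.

k = ln 2 / 23 = 0.03014 per h
Dose 1 (295 mg at t=0 h): 295·exp(−0.03014·46) = 73.750 mg/L
Dose 2 (235 mg at t=7 h): 235·exp(−0.03014·39) = 72.548 mg/L
Dose 3 (75 mg at t=14 h): 75·exp(−0.03014·32) = 28.591 mg/L
Dose 4 (40 mg at t=21 h): 40·exp(−0.03014·25) = 18.830 mg/L
Dose 5 (460 mg at t=28 h): 460·exp(−0.03014·18) = 267.405 mg/L
Dose 6 (155 mg at t=35 h): 155·exp(−0.03014·11) = 111.266 mg/L
Dose 7 (425 mg at t=42 h): 425·exp(−0.03014·4) = 376.735 mg/L
C(46) = 73.750 + 72.548 + 28.591 + 18.830 + 267.405 + 111.266 + 376.735 = 949.125 mg/L

949.125 mg/L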